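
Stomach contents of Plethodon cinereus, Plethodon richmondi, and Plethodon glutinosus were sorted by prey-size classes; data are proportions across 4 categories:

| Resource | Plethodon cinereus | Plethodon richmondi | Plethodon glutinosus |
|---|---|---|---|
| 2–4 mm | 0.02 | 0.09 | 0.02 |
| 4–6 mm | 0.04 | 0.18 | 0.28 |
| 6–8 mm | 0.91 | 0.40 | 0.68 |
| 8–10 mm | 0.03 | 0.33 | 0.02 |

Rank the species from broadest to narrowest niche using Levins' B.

Plethodon richmondi > Plethodon glutinosus > Plethodon cinereus

Σp_cineᵢ² = 0.02² + 0.04² + 0.91² + 0.03² = 0.0004 + 0.0016 + 0.8281 + 0.0009 = 0.8310
B_cine = 1 / 0.8310 = 1.2034
Σp_richᵢ² = 0.09² + 0.18² + 0.40² + 0.33² = 0.0081 + 0.0324 + 0.1600 + 0.1089 = 0.3094
B_rich = 1 / 0.3094 = 3.2321
Σp_glutᵢ² = 0.02² + 0.28² + 0.68² + 0.02² = 0.0004 + 0.0784 + 0.4624 + 0.0004 = 0.5416
B_glut = 1 / 0.5416 = 1.8464
Ranking by B (broadest → narrowest): Plethodon richmondi (3.23) > Plethodon glutinosus (1.85) > Plethodon cinereus (1.20)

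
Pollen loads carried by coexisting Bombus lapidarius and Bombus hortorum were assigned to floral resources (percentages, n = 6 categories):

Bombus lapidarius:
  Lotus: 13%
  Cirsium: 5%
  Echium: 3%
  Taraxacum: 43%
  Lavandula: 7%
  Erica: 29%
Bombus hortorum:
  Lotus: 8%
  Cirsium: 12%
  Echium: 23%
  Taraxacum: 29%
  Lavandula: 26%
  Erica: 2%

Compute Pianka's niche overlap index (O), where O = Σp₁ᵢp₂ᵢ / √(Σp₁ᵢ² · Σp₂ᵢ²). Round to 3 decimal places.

0.667

Convert percentages to proportions (divide by 100).
Σ p₁ᵢp₂ᵢ = 0.0104 + 0.0060 + 0.0069 + 0.1247 + 0.0182 + 0.0058 = 0.1720
Σp_1ᵢ² = 0.13² + 0.05² + 0.03² + 0.43² + 0.07² + 0.29² = 0.0169 + 0.0025 + 0.0009 + 0.1849 + 0.0049 + 0.0841 = 0.2942
Σp_2ᵢ² = 0.08² + 0.12² + 0.23² + 0.29² + 0.26² + 0.02² = 0.0064 + 0.0144 + 0.0529 + 0.0841 + 0.0676 + 0.0004 = 0.2258
O = 0.1720 / √(0.2942 × 0.2258) = 0.1720 / 0.257741 = 0.66734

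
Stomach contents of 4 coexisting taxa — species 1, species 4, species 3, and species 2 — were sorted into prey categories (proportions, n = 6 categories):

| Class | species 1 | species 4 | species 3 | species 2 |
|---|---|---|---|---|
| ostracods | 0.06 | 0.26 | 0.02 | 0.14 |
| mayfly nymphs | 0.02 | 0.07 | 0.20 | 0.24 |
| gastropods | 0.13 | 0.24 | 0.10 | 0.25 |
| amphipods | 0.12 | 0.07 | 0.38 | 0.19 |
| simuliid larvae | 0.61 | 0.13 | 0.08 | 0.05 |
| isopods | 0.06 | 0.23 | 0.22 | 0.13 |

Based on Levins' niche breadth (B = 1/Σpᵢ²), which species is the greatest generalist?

species 2

Σp_1ᵢ² = 0.06² + 0.02² + 0.13² + 0.12² + 0.61² + 0.06² = 0.0036 + 0.0004 + 0.0169 + 0.0144 + 0.3721 + 0.0036 = 0.4110
B_1 = 1 / 0.4110 = 2.4331
Σp_4ᵢ² = 0.26² + 0.07² + 0.24² + 0.07² + 0.13² + 0.23² = 0.0676 + 0.0049 + 0.0576 + 0.0049 + 0.0169 + 0.0529 = 0.2048
B_4 = 1 / 0.2048 = 4.8828
Σp_3ᵢ² = 0.02² + 0.20² + 0.10² + 0.38² + 0.08² + 0.22² = 0.0004 + 0.0400 + 0.0100 + 0.1444 + 0.0064 + 0.0484 = 0.2496
B_3 = 1 / 0.2496 = 4.0064
Σp_2ᵢ² = 0.14² + 0.24² + 0.25² + 0.19² + 0.05² + 0.13² = 0.0196 + 0.0576 + 0.0625 + 0.0361 + 0.0025 + 0.0169 = 0.1952
B_2 = 1 / 0.1952 = 5.1230
Highest B → broadest niche (most generalist): species 2 (B = 5.12).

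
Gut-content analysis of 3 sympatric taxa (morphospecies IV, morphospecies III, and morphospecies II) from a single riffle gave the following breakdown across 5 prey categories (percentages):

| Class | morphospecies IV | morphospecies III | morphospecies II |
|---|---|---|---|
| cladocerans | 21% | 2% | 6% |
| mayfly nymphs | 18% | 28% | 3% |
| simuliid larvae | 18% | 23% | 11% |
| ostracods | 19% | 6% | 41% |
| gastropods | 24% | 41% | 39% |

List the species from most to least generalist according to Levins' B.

morphospecies IV > morphospecies III > morphospecies II

Convert percentages to proportions (divide by 100).
Σp_IVᵢ² = 0.21² + 0.18² + 0.18² + 0.19² + 0.24² = 0.0441 + 0.0324 + 0.0324 + 0.0361 + 0.0576 = 0.2026
B_IV = 1 / 0.2026 = 4.9358
Σp_IIIᵢ² = 0.02² + 0.28² + 0.23² + 0.06² + 0.41² = 0.0004 + 0.0784 + 0.0529 + 0.0036 + 0.1681 = 0.3034
B_III = 1 / 0.3034 = 3.2960
Σp_IIᵢ² = 0.06² + 0.03² + 0.11² + 0.41² + 0.39² = 0.0036 + 0.0009 + 0.0121 + 0.1681 + 0.1521 = 0.3368
B_II = 1 / 0.3368 = 2.9691
Ranking by B (broadest → narrowest): morphospecies IV (4.94) > morphospecies III (3.30) > morphospecies II (2.97)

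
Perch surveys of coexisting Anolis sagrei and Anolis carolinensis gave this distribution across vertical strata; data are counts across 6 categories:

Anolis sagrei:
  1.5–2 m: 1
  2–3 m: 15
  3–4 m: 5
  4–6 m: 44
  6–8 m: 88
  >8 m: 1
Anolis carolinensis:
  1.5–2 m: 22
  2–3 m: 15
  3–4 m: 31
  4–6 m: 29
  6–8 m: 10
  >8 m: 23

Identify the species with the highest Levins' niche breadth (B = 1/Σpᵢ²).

Anolis carolinensis

Proportions for Anolis sagrei (n=154): 1/154=0.0065, 15/154=0.0974, 5/154=0.0325, 44/154=0.2857, 88/154=0.5714, 1/154=0.0065
Proportions for Anolis carolinensis (n=130): 22/130=0.1692, 15/130=0.1154, 31/130=0.2385, 29/130=0.2231, 10/130=0.0769, 23/130=0.1769
Σp_sagrᵢ² = 0.0065² + 0.0974² + 0.0325² + 0.2857² + 0.5714² + 0.0065² = 0.000042 + 0.009487 + 0.001056 + 0.081624 + 0.326498 + 0.000042 = 0.418749
B_sagr = 1 / 0.418749 = 2.3881
Σp_caroᵢ² = 0.1692² + 0.1154² + 0.2385² + 0.2231² + 0.0769² + 0.1769² = 0.028629 + 0.013317 + 0.056882 + 0.049774 + 0.005914 + 0.031294 = 0.185810
B_caro = 1 / 0.185810 = 5.3818
Highest B → broadest niche (most generalist): Anolis carolinensis (B = 5.38).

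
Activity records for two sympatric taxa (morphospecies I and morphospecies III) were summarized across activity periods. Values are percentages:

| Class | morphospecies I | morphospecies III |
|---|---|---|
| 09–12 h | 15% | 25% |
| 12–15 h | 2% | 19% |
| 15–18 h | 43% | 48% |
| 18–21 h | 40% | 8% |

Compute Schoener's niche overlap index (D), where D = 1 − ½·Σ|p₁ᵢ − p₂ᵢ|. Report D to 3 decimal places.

Convert percentages to proportions (divide by 100).
Σ|p₁ᵢ − p₂ᵢ| = 0.10 + 0.17 + 0.05 + 0.32 = 0.64
D = 1 − ½ × 0.64 = 1 − 0.320 = 0.68000

0.680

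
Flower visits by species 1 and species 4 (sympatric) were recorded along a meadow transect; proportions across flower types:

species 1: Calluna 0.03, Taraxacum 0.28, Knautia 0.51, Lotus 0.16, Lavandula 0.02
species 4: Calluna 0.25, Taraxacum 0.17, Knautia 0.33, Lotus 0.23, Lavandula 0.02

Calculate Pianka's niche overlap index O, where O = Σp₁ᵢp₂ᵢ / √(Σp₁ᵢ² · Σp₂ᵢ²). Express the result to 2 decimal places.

Σ p₁ᵢp₂ᵢ = 0.0075 + 0.0476 + 0.1683 + 0.0368 + 0.0004 = 0.2606
Σp_1ᵢ² = 0.03² + 0.28² + 0.51² + 0.16² + 0.02² = 0.0009 + 0.0784 + 0.2601 + 0.0256 + 0.0004 = 0.3654
Σp_2ᵢ² = 0.25² + 0.17² + 0.33² + 0.23² + 0.02² = 0.0625 + 0.0289 + 0.1089 + 0.0529 + 0.0004 = 0.2536
O = 0.2606 / √(0.3654 × 0.2536) = 0.2606 / 0.30441 = 0.8561

0.86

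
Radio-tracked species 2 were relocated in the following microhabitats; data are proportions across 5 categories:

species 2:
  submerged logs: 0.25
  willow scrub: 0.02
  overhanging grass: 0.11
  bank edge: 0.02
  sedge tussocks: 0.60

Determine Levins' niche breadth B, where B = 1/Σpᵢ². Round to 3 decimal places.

Σpᵢ² = 0.25² + 0.02² + 0.11² + 0.02² + 0.60² = 0.0625 + 0.0004 + 0.0121 + 0.0004 + 0.3600 = 0.4354
B = 1 / 0.4354 = 2.29674

2.297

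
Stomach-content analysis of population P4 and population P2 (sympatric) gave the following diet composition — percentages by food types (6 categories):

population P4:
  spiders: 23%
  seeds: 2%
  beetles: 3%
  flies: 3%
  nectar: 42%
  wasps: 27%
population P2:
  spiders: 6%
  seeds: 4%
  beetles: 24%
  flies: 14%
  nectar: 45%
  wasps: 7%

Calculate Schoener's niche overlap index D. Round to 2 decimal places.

0.63

Convert percentages to proportions (divide by 100).
Σ|p₁ᵢ − p₂ᵢ| = 0.17 + 0.02 + 0.21 + 0.11 + 0.03 + 0.20 = 0.74
D = 1 − ½ × 0.74 = 1 − 0.370 = 0.6300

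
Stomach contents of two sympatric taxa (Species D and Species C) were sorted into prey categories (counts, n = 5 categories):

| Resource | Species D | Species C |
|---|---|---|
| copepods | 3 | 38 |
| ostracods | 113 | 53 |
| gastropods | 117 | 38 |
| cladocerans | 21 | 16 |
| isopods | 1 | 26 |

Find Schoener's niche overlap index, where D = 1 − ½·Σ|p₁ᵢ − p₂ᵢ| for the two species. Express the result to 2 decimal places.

0.63

Proportions for Species D (n=255): 3/255=0.0118, 113/255=0.4431, 117/255=0.4588, 21/255=0.0824, 1/255=0.0039
Proportions for Species C (n=171): 38/171=0.2222, 53/171=0.3099, 38/171=0.2222, 16/171=0.0936, 26/171=0.1520
Σ|p₁ᵢ − p₂ᵢ| = 0.2104 + 0.1332 + 0.2366 + 0.0112 + 0.1481 = 0.7395
D = 1 − ½ × 0.7395 = 1 − 0.36975 = 0.63025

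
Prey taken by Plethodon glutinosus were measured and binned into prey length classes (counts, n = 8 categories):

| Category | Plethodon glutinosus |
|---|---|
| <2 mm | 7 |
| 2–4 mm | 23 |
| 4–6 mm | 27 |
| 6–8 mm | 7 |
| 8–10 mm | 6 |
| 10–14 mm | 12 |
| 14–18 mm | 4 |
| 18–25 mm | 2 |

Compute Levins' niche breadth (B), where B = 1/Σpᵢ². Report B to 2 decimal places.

4.98

Proportions for Plethodon glutinosus (n=88): 7/88=0.0795, 23/88=0.2614, 27/88=0.3068, 7/88=0.0795, 6/88=0.0682, 12/88=0.1364, 4/88=0.0455, 2/88=0.0227
Σpᵢ² = 0.0795² + 0.2614² + 0.3068² + 0.0795² + 0.0682² + 0.1364² + 0.0455² + 0.0227² = 0.006320 + 0.068330 + 0.094126 + 0.006320 + 0.004651 + 0.018605 + 0.002070 + 0.000515 = 0.200937
B = 1 / 0.200937 = 4.9767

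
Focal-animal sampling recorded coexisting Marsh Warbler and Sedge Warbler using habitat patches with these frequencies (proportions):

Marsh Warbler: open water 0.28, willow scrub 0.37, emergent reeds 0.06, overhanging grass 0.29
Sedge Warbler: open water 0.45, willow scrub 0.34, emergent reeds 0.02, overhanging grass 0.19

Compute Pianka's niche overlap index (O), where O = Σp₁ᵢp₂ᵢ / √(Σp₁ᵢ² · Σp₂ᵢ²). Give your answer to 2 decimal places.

0.94

Σ p₁ᵢp₂ᵢ = 0.1260 + 0.1258 + 0.0012 + 0.0551 = 0.3081
Σp_1ᵢ² = 0.28² + 0.37² + 0.06² + 0.29² = 0.0784 + 0.1369 + 0.0036 + 0.0841 = 0.3030
Σp_2ᵢ² = 0.45² + 0.34² + 0.02² + 0.19² = 0.2025 + 0.1156 + 0.0004 + 0.0361 = 0.3546
O = 0.3081 / √(0.3030 × 0.3546) = 0.3081 / 0.32779 = 0.9399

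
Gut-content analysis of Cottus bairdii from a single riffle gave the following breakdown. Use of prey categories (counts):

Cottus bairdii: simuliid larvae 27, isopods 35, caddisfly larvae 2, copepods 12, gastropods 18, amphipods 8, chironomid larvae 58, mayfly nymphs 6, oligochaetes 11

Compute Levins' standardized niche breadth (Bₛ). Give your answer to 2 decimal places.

0.53

Proportions for Cottus bairdii (n=177): 27/177=0.1525, 35/177=0.1977, 2/177=0.0113, 12/177=0.0678, 18/177=0.1017, 8/177=0.0452, 58/177=0.3277, 6/177=0.0339, 11/177=0.0621
Σpᵢ² = 0.1525² + 0.1977² + 0.0113² + 0.0678² + 0.1017² + 0.0452² + 0.3277² + 0.0339² + 0.0621² = 0.023256 + 0.039085 + 0.000128 + 0.004597 + 0.010343 + 0.002043 + 0.107387 + 0.001149 + 0.003856 = 0.191844
B = 1 / 0.191844 = 5.2126
Bₛ = (B − 1)/(n − 1) = (5.2126 − 1)/(9 − 1) = 4.2126/8 = 0.5266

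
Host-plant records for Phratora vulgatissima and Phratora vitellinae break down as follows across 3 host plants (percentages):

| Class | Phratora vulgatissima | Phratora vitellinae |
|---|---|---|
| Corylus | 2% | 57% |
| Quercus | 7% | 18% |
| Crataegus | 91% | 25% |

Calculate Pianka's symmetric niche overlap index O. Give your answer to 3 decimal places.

0.425

Convert percentages to proportions (divide by 100).
Σ p₁ᵢp₂ᵢ = 0.0114 + 0.0126 + 0.2275 = 0.2515
Σp_1ᵢ² = 0.02² + 0.07² + 0.91² = 0.0004 + 0.0049 + 0.8281 = 0.8334
Σp_2ᵢ² = 0.57² + 0.18² + 0.25² = 0.3249 + 0.0324 + 0.0625 = 0.4198
O = 0.2515 / √(0.8334 × 0.4198) = 0.2515 / 0.591491 = 0.42520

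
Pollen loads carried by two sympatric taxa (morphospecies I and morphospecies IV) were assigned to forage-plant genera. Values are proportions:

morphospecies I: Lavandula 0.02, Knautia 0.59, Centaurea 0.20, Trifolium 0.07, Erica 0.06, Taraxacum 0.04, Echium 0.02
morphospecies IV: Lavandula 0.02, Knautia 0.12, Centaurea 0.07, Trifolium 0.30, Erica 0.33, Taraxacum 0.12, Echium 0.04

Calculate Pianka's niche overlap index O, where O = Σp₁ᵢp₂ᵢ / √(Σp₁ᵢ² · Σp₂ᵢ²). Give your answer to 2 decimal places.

Σ p₁ᵢp₂ᵢ = 0.0004 + 0.0708 + 0.0140 + 0.0210 + 0.0198 + 0.0048 + 0.0008 = 0.1316
Σp_1ᵢ² = 0.02² + 0.59² + 0.20² + 0.07² + 0.06² + 0.04² + 0.02² = 0.0004 + 0.3481 + 0.0400 + 0.0049 + 0.0036 + 0.0016 + 0.0004 = 0.3990
Σp_2ᵢ² = 0.02² + 0.12² + 0.07² + 0.30² + 0.33² + 0.12² + 0.04² = 0.0004 + 0.0144 + 0.0049 + 0.0900 + 0.1089 + 0.0144 + 0.0016 = 0.2346
O = 0.1316 / √(0.3990 × 0.2346) = 0.1316 / 0.30595 = 0.4301

0.43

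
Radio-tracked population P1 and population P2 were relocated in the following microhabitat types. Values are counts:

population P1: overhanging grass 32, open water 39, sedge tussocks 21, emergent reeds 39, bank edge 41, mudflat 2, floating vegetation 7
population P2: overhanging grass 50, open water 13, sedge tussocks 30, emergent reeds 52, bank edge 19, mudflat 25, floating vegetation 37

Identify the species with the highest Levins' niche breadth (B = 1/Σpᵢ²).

Proportions for population P1 (n=181): 32/181=0.1768, 39/181=0.2155, 21/181=0.1160, 39/181=0.2155, 41/181=0.2265, 2/181=0.0110, 7/181=0.0387
Proportions for population P2 (n=226): 50/226=0.2212, 13/226=0.0575, 30/226=0.1327, 52/226=0.2301, 19/226=0.0841, 25/226=0.1106, 37/226=0.1637
Σp_P1ᵢ² = 0.1768² + 0.2155² + 0.1160² + 0.2155² + 0.2265² + 0.0110² + 0.0387² = 0.031258 + 0.046440 + 0.013456 + 0.046440 + 0.051302 + 0.000121 + 0.001498 = 0.190515
B_P1 = 1 / 0.190515 = 5.2489
Σp_P2ᵢ² = 0.2212² + 0.0575² + 0.1327² + 0.2301² + 0.0841² + 0.1106² + 0.1637² = 0.048929 + 0.003306 + 0.017609 + 0.052946 + 0.007073 + 0.012232 + 0.026798 = 0.168893
B_P2 = 1 / 0.168893 = 5.9209
Highest B → broadest niche (most generalist): population P2 (B = 5.92).

population P2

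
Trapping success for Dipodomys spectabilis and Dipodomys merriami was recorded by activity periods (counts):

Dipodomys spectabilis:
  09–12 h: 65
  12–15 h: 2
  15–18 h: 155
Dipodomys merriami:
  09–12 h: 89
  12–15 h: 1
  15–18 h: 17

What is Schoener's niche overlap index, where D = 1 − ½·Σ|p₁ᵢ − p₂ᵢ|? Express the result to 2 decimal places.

Proportions for Dipodomys spectabilis (n=222): 65/222=0.2928, 2/222=0.0090, 155/222=0.6982
Proportions for Dipodomys merriami (n=107): 89/107=0.8318, 1/107=0.0093, 17/107=0.1589
Σ|p₁ᵢ − p₂ᵢ| = 0.5390 + 0.0003 + 0.5393 = 1.0786
D = 1 − ½ × 1.0786 = 1 − 0.53930 = 0.46070

0.46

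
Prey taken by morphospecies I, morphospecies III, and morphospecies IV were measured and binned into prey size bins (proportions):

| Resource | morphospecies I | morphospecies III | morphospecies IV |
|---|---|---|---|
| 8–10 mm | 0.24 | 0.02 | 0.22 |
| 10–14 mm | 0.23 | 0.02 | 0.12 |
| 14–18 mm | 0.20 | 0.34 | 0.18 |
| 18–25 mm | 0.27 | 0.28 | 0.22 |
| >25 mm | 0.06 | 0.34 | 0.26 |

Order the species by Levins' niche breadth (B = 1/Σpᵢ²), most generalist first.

morphospecies IV > morphospecies I > morphospecies III

Σp_Iᵢ² = 0.24² + 0.23² + 0.20² + 0.27² + 0.06² = 0.0576 + 0.0529 + 0.0400 + 0.0729 + 0.0036 = 0.2270
B_I = 1 / 0.2270 = 4.4053
Σp_IIIᵢ² = 0.02² + 0.02² + 0.34² + 0.28² + 0.34² = 0.0004 + 0.0004 + 0.1156 + 0.0784 + 0.1156 = 0.3104
B_III = 1 / 0.3104 = 3.2216
Σp_IVᵢ² = 0.22² + 0.12² + 0.18² + 0.22² + 0.26² = 0.0484 + 0.0144 + 0.0324 + 0.0484 + 0.0676 = 0.2112
B_IV = 1 / 0.2112 = 4.7348
Ranking by B (broadest → narrowest): morphospecies IV (4.73) > morphospecies I (4.41) > morphospecies III (3.22)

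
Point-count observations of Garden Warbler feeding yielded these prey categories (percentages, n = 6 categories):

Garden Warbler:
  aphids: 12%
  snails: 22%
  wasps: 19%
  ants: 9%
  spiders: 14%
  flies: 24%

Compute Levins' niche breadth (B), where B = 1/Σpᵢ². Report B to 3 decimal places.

5.429

Convert percentages to proportions (divide by 100).
Σpᵢ² = 0.12² + 0.22² + 0.19² + 0.09² + 0.14² + 0.24² = 0.0144 + 0.0484 + 0.0361 + 0.0081 + 0.0196 + 0.0576 = 0.1842
B = 1 / 0.1842 = 5.42888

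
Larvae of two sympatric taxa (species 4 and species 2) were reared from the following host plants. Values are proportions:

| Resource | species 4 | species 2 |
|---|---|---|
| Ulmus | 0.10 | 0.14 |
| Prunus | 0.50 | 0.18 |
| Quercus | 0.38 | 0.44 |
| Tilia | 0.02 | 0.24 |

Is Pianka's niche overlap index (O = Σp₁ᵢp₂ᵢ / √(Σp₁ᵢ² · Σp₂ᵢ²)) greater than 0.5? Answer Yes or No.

Yes

Σ p₁ᵢp₂ᵢ = 0.0140 + 0.0900 + 0.1672 + 0.0048 = 0.2760
Σp_1ᵢ² = 0.10² + 0.50² + 0.38² + 0.02² = 0.0100 + 0.2500 + 0.1444 + 0.0004 = 0.4048
Σp_2ᵢ² = 0.14² + 0.18² + 0.44² + 0.24² = 0.0196 + 0.0324 + 0.1936 + 0.0576 = 0.3032
O = 0.2760 / √(0.4048 × 0.3032) = 0.2760 / 0.35034 = 0.7878
O = 0.7878 > 0.5 → Yes.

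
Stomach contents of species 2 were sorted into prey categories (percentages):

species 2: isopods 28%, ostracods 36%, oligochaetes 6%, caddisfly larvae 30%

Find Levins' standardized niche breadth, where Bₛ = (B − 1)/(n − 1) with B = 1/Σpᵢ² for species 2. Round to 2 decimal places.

Convert percentages to proportions (divide by 100).
Σpᵢ² = 0.28² + 0.36² + 0.06² + 0.30² = 0.0784 + 0.1296 + 0.0036 + 0.0900 = 0.3016
B = 1 / 0.3016 = 3.3156
Bₛ = (B − 1)/(n − 1) = (3.3156 − 1)/(4 − 1) = 2.3156/3 = 0.7719

0.77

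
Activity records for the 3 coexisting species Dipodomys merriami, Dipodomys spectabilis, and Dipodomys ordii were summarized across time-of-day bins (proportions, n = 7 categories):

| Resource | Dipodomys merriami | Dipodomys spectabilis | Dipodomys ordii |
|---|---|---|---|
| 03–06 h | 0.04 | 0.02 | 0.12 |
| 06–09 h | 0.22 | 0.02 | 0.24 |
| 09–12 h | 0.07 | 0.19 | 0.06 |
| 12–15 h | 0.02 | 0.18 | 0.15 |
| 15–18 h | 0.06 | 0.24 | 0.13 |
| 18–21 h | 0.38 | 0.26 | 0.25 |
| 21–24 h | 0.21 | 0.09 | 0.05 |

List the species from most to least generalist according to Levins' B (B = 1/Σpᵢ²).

Dipodomys ordii > Dipodomys spectabilis > Dipodomys merriami

Σp_merrᵢ² = 0.04² + 0.22² + 0.07² + 0.02² + 0.06² + 0.38² + 0.21² = 0.0016 + 0.0484 + 0.0049 + 0.0004 + 0.0036 + 0.1444 + 0.0441 = 0.2474
B_merr = 1 / 0.2474 = 4.0420
Σp_specᵢ² = 0.02² + 0.02² + 0.19² + 0.18² + 0.24² + 0.26² + 0.09² = 0.0004 + 0.0004 + 0.0361 + 0.0324 + 0.0576 + 0.0676 + 0.0081 = 0.2026
B_spec = 1 / 0.2026 = 4.9358
Σp_ordiᵢ² = 0.12² + 0.24² + 0.06² + 0.15² + 0.13² + 0.25² + 0.05² = 0.0144 + 0.0576 + 0.0036 + 0.0225 + 0.0169 + 0.0625 + 0.0025 = 0.1800
B_ordi = 1 / 0.1800 = 5.5556
Ranking by B (broadest → narrowest): Dipodomys ordii (5.56) > Dipodomys spectabilis (4.94) > Dipodomys merriami (4.04)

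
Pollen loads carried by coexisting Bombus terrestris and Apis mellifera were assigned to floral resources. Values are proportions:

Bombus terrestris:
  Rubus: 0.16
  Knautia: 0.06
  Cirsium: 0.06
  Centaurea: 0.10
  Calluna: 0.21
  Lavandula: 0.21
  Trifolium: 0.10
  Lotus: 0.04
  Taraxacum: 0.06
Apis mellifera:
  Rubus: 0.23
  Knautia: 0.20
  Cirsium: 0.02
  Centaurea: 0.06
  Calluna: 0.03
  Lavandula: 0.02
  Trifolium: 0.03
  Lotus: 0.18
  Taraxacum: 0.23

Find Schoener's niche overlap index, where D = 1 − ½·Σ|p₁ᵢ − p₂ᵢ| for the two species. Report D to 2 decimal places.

0.48

Σ|p₁ᵢ − p₂ᵢ| = 0.07 + 0.14 + 0.04 + 0.04 + 0.18 + 0.19 + 0.07 + 0.14 + 0.17 = 1.04
D = 1 − ½ × 1.04 = 1 − 0.520 = 0.4800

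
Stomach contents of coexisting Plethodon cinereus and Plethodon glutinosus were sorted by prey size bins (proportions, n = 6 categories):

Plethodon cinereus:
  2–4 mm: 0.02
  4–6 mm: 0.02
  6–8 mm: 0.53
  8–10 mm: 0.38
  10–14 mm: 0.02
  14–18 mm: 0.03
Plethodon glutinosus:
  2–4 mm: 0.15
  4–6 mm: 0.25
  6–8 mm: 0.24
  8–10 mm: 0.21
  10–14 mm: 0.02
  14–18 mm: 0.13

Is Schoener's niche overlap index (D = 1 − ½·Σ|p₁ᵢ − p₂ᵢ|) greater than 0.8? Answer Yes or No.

No

Σ|p₁ᵢ − p₂ᵢ| = 0.13 + 0.23 + 0.29 + 0.17 + 0.00 + 0.10 = 0.92
D = 1 − ½ × 0.92 = 1 − 0.460 = 0.5400
D = 0.5400 < 0.8 → No.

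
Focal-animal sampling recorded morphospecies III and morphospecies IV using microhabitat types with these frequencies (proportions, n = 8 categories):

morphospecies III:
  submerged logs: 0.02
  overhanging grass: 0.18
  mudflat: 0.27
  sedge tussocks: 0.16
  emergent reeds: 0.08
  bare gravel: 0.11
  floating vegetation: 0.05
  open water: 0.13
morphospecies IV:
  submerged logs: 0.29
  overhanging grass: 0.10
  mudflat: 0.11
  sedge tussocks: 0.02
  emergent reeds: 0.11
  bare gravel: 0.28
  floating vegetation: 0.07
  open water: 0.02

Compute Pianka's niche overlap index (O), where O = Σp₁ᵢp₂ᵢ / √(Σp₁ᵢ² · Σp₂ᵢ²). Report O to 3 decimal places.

0.553

Σ p₁ᵢp₂ᵢ = 0.0058 + 0.0180 + 0.0297 + 0.0032 + 0.0088 + 0.0308 + 0.0035 + 0.0026 = 0.1024
Σp_1ᵢ² = 0.02² + 0.18² + 0.27² + 0.16² + 0.08² + 0.11² + 0.05² + 0.13² = 0.0004 + 0.0324 + 0.0729 + 0.0256 + 0.0064 + 0.0121 + 0.0025 + 0.0169 = 0.1692
Σp_2ᵢ² = 0.29² + 0.10² + 0.11² + 0.02² + 0.11² + 0.28² + 0.07² + 0.02² = 0.0841 + 0.0100 + 0.0121 + 0.0004 + 0.0121 + 0.0784 + 0.0049 + 0.0004 = 0.2024
O = 0.1024 / √(0.1692 × 0.2024) = 0.1024 / 0.185057 = 0.55334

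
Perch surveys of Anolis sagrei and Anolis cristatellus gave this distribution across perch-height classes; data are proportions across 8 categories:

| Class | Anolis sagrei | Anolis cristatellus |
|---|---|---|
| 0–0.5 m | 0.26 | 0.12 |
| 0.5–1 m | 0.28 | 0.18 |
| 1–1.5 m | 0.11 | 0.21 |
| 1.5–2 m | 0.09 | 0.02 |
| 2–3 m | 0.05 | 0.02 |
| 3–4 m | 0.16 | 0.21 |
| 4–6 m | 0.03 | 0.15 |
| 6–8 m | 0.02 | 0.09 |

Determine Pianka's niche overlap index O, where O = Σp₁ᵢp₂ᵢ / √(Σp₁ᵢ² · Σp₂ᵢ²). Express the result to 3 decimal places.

0.817

Σ p₁ᵢp₂ᵢ = 0.0312 + 0.0504 + 0.0231 + 0.0018 + 0.0010 + 0.0336 + 0.0045 + 0.0018 = 0.1474
Σp_1ᵢ² = 0.26² + 0.28² + 0.11² + 0.09² + 0.05² + 0.16² + 0.03² + 0.02² = 0.0676 + 0.0784 + 0.0121 + 0.0081 + 0.0025 + 0.0256 + 0.0009 + 0.0004 = 0.1956
Σp_2ᵢ² = 0.12² + 0.18² + 0.21² + 0.02² + 0.02² + 0.21² + 0.15² + 0.09² = 0.0144 + 0.0324 + 0.0441 + 0.0004 + 0.0004 + 0.0441 + 0.0225 + 0.0081 = 0.1664
O = 0.1474 / √(0.1956 × 0.1664) = 0.1474 / 0.180410 = 0.81703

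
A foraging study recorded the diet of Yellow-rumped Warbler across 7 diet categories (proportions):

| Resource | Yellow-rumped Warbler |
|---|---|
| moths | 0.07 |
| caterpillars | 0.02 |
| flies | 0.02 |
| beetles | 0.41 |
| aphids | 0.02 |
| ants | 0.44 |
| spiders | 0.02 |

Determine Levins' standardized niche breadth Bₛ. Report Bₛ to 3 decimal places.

Σpᵢ² = 0.07² + 0.02² + 0.02² + 0.41² + 0.02² + 0.44² + 0.02² = 0.0049 + 0.0004 + 0.0004 + 0.1681 + 0.0004 + 0.1936 + 0.0004 = 0.3682
B = 1 / 0.3682 = 2.71592
Bₛ = (B − 1)/(n − 1) = (2.71592 − 1)/(7 − 1) = 1.71592/6 = 0.28599

0.286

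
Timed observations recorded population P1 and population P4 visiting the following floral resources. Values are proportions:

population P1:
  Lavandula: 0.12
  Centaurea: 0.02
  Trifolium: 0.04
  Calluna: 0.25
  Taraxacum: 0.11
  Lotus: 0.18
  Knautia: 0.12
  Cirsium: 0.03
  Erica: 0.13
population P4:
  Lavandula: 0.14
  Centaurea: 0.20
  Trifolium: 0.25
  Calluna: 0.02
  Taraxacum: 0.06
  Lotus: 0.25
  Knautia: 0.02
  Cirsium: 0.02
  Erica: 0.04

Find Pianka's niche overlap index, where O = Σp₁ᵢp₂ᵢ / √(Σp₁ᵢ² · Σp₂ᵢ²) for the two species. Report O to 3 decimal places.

Σ p₁ᵢp₂ᵢ = 0.0168 + 0.0040 + 0.0100 + 0.0050 + 0.0066 + 0.0450 + 0.0024 + 0.0006 + 0.0052 = 0.0956
Σp_1ᵢ² = 0.12² + 0.02² + 0.04² + 0.25² + 0.11² + 0.18² + 0.12² + 0.03² + 0.13² = 0.0144 + 0.0004 + 0.0016 + 0.0625 + 0.0121 + 0.0324 + 0.0144 + 0.0009 + 0.0169 = 0.1556
Σp_2ᵢ² = 0.14² + 0.20² + 0.25² + 0.02² + 0.06² + 0.25² + 0.02² + 0.02² + 0.04² = 0.0196 + 0.0400 + 0.0625 + 0.0004 + 0.0036 + 0.0625 + 0.0004 + 0.0004 + 0.0016 = 0.1910
O = 0.0956 / √(0.1556 × 0.1910) = 0.0956 / 0.172394 = 0.55454

0.555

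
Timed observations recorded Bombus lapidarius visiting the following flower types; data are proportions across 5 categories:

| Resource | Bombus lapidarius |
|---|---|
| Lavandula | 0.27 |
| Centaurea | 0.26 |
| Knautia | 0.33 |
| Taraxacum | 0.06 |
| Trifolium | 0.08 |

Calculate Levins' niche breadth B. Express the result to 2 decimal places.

3.86

Σpᵢ² = 0.27² + 0.26² + 0.33² + 0.06² + 0.08² = 0.0729 + 0.0676 + 0.1089 + 0.0036 + 0.0064 = 0.2594
B = 1 / 0.2594 = 3.8551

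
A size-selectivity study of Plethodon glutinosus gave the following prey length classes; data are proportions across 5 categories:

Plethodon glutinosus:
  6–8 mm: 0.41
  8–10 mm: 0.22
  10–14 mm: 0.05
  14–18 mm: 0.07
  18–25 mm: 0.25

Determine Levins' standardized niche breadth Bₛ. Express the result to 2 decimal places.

0.62

Σpᵢ² = 0.41² + 0.22² + 0.05² + 0.07² + 0.25² = 0.1681 + 0.0484 + 0.0025 + 0.0049 + 0.0625 = 0.2864
B = 1 / 0.2864 = 3.4916
Bₛ = (B − 1)/(n − 1) = (3.4916 − 1)/(5 − 1) = 2.4916/4 = 0.6229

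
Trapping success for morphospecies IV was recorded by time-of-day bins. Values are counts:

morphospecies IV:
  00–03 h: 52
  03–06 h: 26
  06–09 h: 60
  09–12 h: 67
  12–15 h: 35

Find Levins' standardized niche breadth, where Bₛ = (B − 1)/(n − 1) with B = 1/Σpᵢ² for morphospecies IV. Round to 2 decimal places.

0.88

Proportions for morphospecies IV (n=240): 52/240=0.2167, 26/240=0.1083, 60/240=0.2500, 67/240=0.2792, 35/240=0.1458
Σpᵢ² = 0.2167² + 0.1083² + 0.2500² + 0.2792² + 0.1458² = 0.046959 + 0.011729 + 0.062500 + 0.077953 + 0.021258 = 0.220399
B = 1 / 0.220399 = 4.5372
Bₛ = (B − 1)/(n − 1) = (4.5372 − 1)/(5 − 1) = 3.5372/4 = 0.8843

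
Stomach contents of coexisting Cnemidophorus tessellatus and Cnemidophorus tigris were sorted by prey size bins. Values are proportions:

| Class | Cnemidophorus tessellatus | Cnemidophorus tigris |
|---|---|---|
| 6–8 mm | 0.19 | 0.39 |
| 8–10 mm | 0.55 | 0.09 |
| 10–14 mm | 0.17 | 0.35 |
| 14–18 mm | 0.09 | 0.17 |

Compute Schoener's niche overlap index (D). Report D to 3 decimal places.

0.540

Σ|p₁ᵢ − p₂ᵢ| = 0.20 + 0.46 + 0.18 + 0.08 = 0.92
D = 1 − ½ × 0.92 = 1 − 0.460 = 0.54000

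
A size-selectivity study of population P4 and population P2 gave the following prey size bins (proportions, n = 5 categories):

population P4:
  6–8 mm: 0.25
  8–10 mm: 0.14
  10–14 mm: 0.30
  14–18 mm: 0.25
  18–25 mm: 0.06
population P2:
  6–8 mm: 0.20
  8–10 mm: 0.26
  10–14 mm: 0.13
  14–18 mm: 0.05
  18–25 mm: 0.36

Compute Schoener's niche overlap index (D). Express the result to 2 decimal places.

0.58

Σ|p₁ᵢ − p₂ᵢ| = 0.05 + 0.12 + 0.17 + 0.20 + 0.30 = 0.84
D = 1 − ½ × 0.84 = 1 − 0.420 = 0.5800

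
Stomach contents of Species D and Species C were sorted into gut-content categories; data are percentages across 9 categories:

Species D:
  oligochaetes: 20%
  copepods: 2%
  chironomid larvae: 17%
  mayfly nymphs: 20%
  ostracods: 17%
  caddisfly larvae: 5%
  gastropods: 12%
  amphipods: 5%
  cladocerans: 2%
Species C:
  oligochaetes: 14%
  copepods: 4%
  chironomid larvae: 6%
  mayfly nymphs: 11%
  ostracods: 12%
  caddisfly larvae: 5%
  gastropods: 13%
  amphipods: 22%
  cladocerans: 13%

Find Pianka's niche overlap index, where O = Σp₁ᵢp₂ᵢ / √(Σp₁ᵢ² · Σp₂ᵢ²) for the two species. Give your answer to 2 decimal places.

Convert percentages to proportions (divide by 100).
Σ p₁ᵢp₂ᵢ = 0.0280 + 0.0008 + 0.0102 + 0.0220 + 0.0204 + 0.0025 + 0.0156 + 0.0110 + 0.0026 = 0.1131
Σp_1ᵢ² = 0.20² + 0.02² + 0.17² + 0.20² + 0.17² + 0.05² + 0.12² + 0.05² + 0.02² = 0.0400 + 0.0004 + 0.0289 + 0.0400 + 0.0289 + 0.0025 + 0.0144 + 0.0025 + 0.0004 = 0.1580
Σp_2ᵢ² = 0.14² + 0.04² + 0.06² + 0.11² + 0.12² + 0.05² + 0.13² + 0.22² + 0.13² = 0.0196 + 0.0016 + 0.0036 + 0.0121 + 0.0144 + 0.0025 + 0.0169 + 0.0484 + 0.0169 = 0.1360
O = 0.1131 / √(0.1580 × 0.1360) = 0.1131 / 0.14659 = 0.7715

0.77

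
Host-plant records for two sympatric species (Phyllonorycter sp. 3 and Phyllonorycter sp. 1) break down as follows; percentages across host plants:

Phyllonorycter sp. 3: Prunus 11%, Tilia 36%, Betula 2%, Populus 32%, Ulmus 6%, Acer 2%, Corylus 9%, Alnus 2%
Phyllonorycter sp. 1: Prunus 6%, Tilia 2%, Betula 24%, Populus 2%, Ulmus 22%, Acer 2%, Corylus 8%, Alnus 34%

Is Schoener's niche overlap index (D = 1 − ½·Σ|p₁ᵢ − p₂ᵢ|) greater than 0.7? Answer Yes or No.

Convert percentages to proportions (divide by 100).
Σ|p₁ᵢ − p₂ᵢ| = 0.05 + 0.34 + 0.22 + 0.30 + 0.16 + 0.00 + 0.01 + 0.32 = 1.40
D = 1 − ½ × 1.40 = 1 − 0.700 = 0.3000
D = 0.3000 < 0.7 → No.

No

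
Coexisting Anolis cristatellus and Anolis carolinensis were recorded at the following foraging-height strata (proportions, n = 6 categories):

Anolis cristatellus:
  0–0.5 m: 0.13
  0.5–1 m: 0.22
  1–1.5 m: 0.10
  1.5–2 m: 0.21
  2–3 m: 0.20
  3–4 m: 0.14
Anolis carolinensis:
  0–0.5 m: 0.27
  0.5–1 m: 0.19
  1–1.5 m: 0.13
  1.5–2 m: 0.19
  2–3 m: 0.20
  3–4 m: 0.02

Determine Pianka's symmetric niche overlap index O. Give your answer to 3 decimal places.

0.907

Σ p₁ᵢp₂ᵢ = 0.0351 + 0.0418 + 0.0130 + 0.0399 + 0.0400 + 0.0028 = 0.1726
Σp_1ᵢ² = 0.13² + 0.22² + 0.10² + 0.21² + 0.20² + 0.14² = 0.0169 + 0.0484 + 0.0100 + 0.0441 + 0.0400 + 0.0196 = 0.1790
Σp_2ᵢ² = 0.27² + 0.19² + 0.13² + 0.19² + 0.20² + 0.02² = 0.0729 + 0.0361 + 0.0169 + 0.0361 + 0.0400 + 0.0004 = 0.2024
O = 0.1726 / √(0.1790 × 0.2024) = 0.1726 / 0.190341 = 0.90679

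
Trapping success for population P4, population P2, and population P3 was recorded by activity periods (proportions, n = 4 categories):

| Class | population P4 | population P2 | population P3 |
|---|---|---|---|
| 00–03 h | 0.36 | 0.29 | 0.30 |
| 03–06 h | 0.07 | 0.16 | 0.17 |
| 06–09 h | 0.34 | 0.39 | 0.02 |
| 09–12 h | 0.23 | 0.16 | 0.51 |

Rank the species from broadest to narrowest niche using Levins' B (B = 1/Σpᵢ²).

population P2 > population P4 > population P3

Σp_P4ᵢ² = 0.36² + 0.07² + 0.34² + 0.23² = 0.1296 + 0.0049 + 0.1156 + 0.0529 = 0.3030
B_P4 = 1 / 0.3030 = 3.3003
Σp_P2ᵢ² = 0.29² + 0.16² + 0.39² + 0.16² = 0.0841 + 0.0256 + 0.1521 + 0.0256 = 0.2874
B_P2 = 1 / 0.2874 = 3.4795
Σp_P3ᵢ² = 0.30² + 0.17² + 0.02² + 0.51² = 0.0900 + 0.0289 + 0.0004 + 0.2601 = 0.3794
B_P3 = 1 / 0.3794 = 2.6357
Ranking by B (broadest → narrowest): population P2 (3.48) > population P4 (3.30) > population P3 (2.64)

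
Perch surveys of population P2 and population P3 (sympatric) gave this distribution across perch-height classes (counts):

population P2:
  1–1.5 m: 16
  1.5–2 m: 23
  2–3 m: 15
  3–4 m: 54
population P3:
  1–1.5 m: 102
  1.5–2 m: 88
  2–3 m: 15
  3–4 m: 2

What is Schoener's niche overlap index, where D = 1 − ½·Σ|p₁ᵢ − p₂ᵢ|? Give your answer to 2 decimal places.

Proportions for population P2 (n=108): 16/108=0.1481, 23/108=0.2130, 15/108=0.1389, 54/108=0.5000
Proportions for population P3 (n=207): 102/207=0.4928, 88/207=0.4251, 15/207=0.0725, 2/207=0.0097
Σ|p₁ᵢ − p₂ᵢ| = 0.3447 + 0.2121 + 0.0664 + 0.4903 = 1.1135
D = 1 − ½ × 1.1135 = 1 − 0.55675 = 0.44325

0.44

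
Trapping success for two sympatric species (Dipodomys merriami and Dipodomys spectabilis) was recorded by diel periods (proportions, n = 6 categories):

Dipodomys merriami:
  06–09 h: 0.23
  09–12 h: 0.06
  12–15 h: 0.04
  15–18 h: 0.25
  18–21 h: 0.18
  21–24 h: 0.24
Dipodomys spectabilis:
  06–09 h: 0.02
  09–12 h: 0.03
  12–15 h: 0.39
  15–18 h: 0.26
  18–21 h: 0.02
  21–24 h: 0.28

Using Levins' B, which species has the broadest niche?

Σp_merrᵢ² = 0.23² + 0.06² + 0.04² + 0.25² + 0.18² + 0.24² = 0.0529 + 0.0036 + 0.0016 + 0.0625 + 0.0324 + 0.0576 = 0.2106
B_merr = 1 / 0.2106 = 4.7483
Σp_specᵢ² = 0.02² + 0.03² + 0.39² + 0.26² + 0.02² + 0.28² = 0.0004 + 0.0009 + 0.1521 + 0.0676 + 0.0004 + 0.0784 = 0.2998
B_spec = 1 / 0.2998 = 3.3356
Highest B → broadest niche (most generalist): Dipodomys merriami (B = 4.75).

Dipodomys merriami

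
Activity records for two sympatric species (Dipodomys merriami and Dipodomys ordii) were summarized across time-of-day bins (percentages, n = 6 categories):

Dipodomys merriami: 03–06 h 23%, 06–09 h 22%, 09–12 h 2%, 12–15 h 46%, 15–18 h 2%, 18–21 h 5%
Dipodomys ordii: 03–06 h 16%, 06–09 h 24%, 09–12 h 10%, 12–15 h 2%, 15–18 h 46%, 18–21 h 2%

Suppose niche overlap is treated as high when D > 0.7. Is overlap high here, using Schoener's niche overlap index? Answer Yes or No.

No

Convert percentages to proportions (divide by 100).
Σ|p₁ᵢ − p₂ᵢ| = 0.07 + 0.02 + 0.08 + 0.44 + 0.44 + 0.03 = 1.08
D = 1 − ½ × 1.08 = 1 − 0.540 = 0.4600
D = 0.4600 < 0.7 → No.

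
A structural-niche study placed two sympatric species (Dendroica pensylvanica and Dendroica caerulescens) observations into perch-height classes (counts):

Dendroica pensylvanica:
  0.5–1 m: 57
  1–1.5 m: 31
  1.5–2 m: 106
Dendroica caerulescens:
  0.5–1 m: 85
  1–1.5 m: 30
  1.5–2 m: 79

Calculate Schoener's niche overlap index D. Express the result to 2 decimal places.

Proportions for Dendroica pensylvanica (n=194): 57/194=0.2938, 31/194=0.1598, 106/194=0.5464
Proportions for Dendroica caerulescens (n=194): 85/194=0.4381, 30/194=0.1546, 79/194=0.4072
Σ|p₁ᵢ − p₂ᵢ| = 0.1443 + 0.0052 + 0.1392 = 0.2887
D = 1 − ½ × 0.2887 = 1 − 0.14435 = 0.85565

0.86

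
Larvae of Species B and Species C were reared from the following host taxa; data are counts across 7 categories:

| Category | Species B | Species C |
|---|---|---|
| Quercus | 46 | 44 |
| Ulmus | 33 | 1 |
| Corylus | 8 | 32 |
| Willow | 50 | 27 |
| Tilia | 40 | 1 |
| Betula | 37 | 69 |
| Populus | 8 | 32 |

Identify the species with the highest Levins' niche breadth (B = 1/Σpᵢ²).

Proportions for Species B (n=222): 46/222=0.2072, 33/222=0.1486, 8/222=0.0360, 50/222=0.2252, 40/222=0.1802, 37/222=0.1667, 8/222=0.0360
Proportions for Species C (n=206): 44/206=0.2136, 1/206=0.0049, 32/206=0.1553, 27/206=0.1311, 1/206=0.0049, 69/206=0.3350, 32/206=0.1553
Σp_Bᵢ² = 0.2072² + 0.1486² + 0.0360² + 0.2252² + 0.1802² + 0.1667² + 0.0360² = 0.042932 + 0.022082 + 0.001296 + 0.050715 + 0.032472 + 0.027789 + 0.001296 = 0.178582
B_B = 1 / 0.178582 = 5.5997
Σp_Cᵢ² = 0.2136² + 0.0049² + 0.1553² + 0.1311² + 0.0049² + 0.3350² + 0.1553² = 0.045625 + 0.000024 + 0.024118 + 0.017187 + 0.000024 + 0.112225 + 0.024118 = 0.223321
B_C = 1 / 0.223321 = 4.4779
Highest B → broadest niche (most generalist): Species B (B = 5.60).

Species B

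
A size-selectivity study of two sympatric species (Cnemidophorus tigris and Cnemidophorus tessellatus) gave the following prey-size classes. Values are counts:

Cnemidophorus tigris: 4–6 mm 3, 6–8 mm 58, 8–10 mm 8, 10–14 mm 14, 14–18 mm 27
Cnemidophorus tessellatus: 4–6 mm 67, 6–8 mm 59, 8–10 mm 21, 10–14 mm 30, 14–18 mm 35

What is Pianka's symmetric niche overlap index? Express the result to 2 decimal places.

0.76

Proportions for Cnemidophorus tigris (n=110): 3/110=0.0273, 58/110=0.5273, 8/110=0.0727, 14/110=0.1273, 27/110=0.2455
Proportions for Cnemidophorus tessellatus (n=212): 67/212=0.3160, 59/212=0.2783, 21/212=0.0991, 30/212=0.1415, 35/212=0.1651
Σ p₁ᵢp₂ᵢ = 0.008627 + 0.146748 + 0.007205 + 0.018013 + 0.040532 = 0.221125
Σp_1ᵢ² = 0.0273² + 0.5273² + 0.0727² + 0.1273² + 0.2455² = 0.000745 + 0.278045 + 0.005285 + 0.016205 + 0.060270 = 0.360550
Σp_2ᵢ² = 0.3160² + 0.2783² + 0.0991² + 0.1415² + 0.1651² = 0.099856 + 0.077451 + 0.009821 + 0.020022 + 0.027258 = 0.234408
O = 0.221125 / √(0.360550 × 0.234408) = 0.221125 / 0.2907160 = 0.7606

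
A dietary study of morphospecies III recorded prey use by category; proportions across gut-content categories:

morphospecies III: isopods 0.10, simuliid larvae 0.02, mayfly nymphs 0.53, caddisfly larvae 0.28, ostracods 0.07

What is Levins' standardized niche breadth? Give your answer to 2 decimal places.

0.42

Σpᵢ² = 0.10² + 0.02² + 0.53² + 0.28² + 0.07² = 0.0100 + 0.0004 + 0.2809 + 0.0784 + 0.0049 = 0.3746
B = 1 / 0.3746 = 2.6695
Bₛ = (B − 1)/(n − 1) = (2.6695 − 1)/(5 − 1) = 1.6695/4 = 0.4174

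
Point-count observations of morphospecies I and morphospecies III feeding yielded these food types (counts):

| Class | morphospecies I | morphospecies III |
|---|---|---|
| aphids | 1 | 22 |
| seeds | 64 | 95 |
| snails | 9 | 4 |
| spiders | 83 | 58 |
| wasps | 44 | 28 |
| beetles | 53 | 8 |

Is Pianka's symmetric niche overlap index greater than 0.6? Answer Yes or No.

Proportions for morphospecies I (n=254): 1/254=0.0039, 64/254=0.2520, 9/254=0.0354, 83/254=0.3268, 44/254=0.1732, 53/254=0.2087
Proportions for morphospecies III (n=215): 22/215=0.1023, 95/215=0.4419, 4/215=0.0186, 58/215=0.2698, 28/215=0.1302, 8/215=0.0372
Σ p₁ᵢp₂ᵢ = 0.000399 + 0.111359 + 0.000658 + 0.088171 + 0.022551 + 0.007764 = 0.230902
Σp_1ᵢ² = 0.0039² + 0.2520² + 0.0354² + 0.3268² + 0.1732² + 0.2087² = 0.000015 + 0.063504 + 0.001253 + 0.106798 + 0.029998 + 0.043556 = 0.245124
Σp_2ᵢ² = 0.1023² + 0.4419² + 0.0186² + 0.2698² + 0.1302² + 0.0372² = 0.010465 + 0.195276 + 0.000346 + 0.072792 + 0.016952 + 0.001384 = 0.297215
O = 0.230902 / √(0.245124 × 0.297215) = 0.230902 / 0.2699158 = 0.8555
O = 0.8555 > 0.6 → Yes.

Yes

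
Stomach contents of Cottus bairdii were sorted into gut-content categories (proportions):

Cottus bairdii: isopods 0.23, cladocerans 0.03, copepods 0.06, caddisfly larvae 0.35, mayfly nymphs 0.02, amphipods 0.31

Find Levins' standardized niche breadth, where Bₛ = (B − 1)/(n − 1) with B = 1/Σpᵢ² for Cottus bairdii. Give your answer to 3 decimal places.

0.524

Σpᵢ² = 0.23² + 0.03² + 0.06² + 0.35² + 0.02² + 0.31² = 0.0529 + 0.0009 + 0.0036 + 0.1225 + 0.0004 + 0.0961 = 0.2764
B = 1 / 0.2764 = 3.61795
Bₛ = (B − 1)/(n − 1) = (3.61795 − 1)/(6 − 1) = 2.61795/5 = 0.52359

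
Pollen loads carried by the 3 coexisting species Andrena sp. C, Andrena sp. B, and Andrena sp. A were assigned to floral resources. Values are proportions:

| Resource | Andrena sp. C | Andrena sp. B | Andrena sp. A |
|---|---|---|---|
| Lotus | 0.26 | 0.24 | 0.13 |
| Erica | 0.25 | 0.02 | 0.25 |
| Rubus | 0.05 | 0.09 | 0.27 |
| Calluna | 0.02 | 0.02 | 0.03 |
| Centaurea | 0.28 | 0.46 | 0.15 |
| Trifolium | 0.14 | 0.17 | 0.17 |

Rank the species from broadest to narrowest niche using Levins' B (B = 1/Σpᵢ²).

Andrena sp. A > Andrena sp. C > Andrena sp. B

Σp_Cᵢ² = 0.26² + 0.25² + 0.05² + 0.02² + 0.28² + 0.14² = 0.0676 + 0.0625 + 0.0025 + 0.0004 + 0.0784 + 0.0196 = 0.2310
B_C = 1 / 0.2310 = 4.3290
Σp_Bᵢ² = 0.24² + 0.02² + 0.09² + 0.02² + 0.46² + 0.17² = 0.0576 + 0.0004 + 0.0081 + 0.0004 + 0.2116 + 0.0289 = 0.3070
B_B = 1 / 0.3070 = 3.2573
Σp_Aᵢ² = 0.13² + 0.25² + 0.27² + 0.03² + 0.15² + 0.17² = 0.0169 + 0.0625 + 0.0729 + 0.0009 + 0.0225 + 0.0289 = 0.2046
B_A = 1 / 0.2046 = 4.8876
Ranking by B (broadest → narrowest): Andrena sp. A (4.89) > Andrena sp. C (4.33) > Andrena sp. B (3.26)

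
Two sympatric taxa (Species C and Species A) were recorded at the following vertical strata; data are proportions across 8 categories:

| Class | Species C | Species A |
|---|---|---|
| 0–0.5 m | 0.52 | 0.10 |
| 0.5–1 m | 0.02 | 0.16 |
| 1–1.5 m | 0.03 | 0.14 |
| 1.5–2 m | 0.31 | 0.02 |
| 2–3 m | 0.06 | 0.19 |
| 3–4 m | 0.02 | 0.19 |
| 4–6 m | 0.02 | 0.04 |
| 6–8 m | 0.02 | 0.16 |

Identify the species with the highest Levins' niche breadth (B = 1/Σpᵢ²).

Σp_Cᵢ² = 0.52² + 0.02² + 0.03² + 0.31² + 0.06² + 0.02² + 0.02² + 0.02² = 0.2704 + 0.0004 + 0.0009 + 0.0961 + 0.0036 + 0.0004 + 0.0004 + 0.0004 = 0.3726
B_C = 1 / 0.3726 = 2.6838
Σp_Aᵢ² = 0.10² + 0.16² + 0.14² + 0.02² + 0.19² + 0.19² + 0.04² + 0.16² = 0.0100 + 0.0256 + 0.0196 + 0.0004 + 0.0361 + 0.0361 + 0.0016 + 0.0256 = 0.1550
B_A = 1 / 0.1550 = 6.4516
Highest B → broadest niche (most generalist): Species A (B = 6.45).

Species A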